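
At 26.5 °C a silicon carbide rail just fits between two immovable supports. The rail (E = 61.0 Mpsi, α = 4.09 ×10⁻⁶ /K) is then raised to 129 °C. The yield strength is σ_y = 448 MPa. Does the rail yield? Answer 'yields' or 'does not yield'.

E = 61.0 Mpsi = 420.6 GPa.
ΔT = 102.5 K. Constrained thermal stress σ = E·α·ΔT = 420.6×10³ MPa × 4.09×10⁻⁶ × 102.5 = 176 MPa (compressive).
Compare to σ_y = 448 MPa: σ < σ_y, so it does not yield.

does not yield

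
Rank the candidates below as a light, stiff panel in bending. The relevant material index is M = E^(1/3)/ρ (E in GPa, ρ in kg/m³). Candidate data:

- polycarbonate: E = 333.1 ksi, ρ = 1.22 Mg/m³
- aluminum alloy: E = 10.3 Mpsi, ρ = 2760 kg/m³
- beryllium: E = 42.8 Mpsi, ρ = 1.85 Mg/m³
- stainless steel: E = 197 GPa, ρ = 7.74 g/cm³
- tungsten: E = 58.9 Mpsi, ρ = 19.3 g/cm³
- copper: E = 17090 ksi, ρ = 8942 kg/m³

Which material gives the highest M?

In SI units:
  polycarbonate: E = 2.297 GPa, ρ = 1220 kg/m³
  aluminum alloy: E = 71.02 GPa, ρ = 2760 kg/m³
  beryllium: E = 295.1 GPa, ρ = 1850 kg/m³
  stainless steel: E = 197.0 GPa, ρ = 7740 kg/m³
  tungsten: E = 406.1 GPa, ρ = 19300 kg/m³
  copper: E = 117.8 GPa, ρ = 8942 kg/m³
  beryllium: M = 3.60×10⁻³
  aluminum alloy: M = 1.50×10⁻³
  polycarbonate: M = 1.08×10⁻³
  stainless steel: M = 0.752×10⁻³
  copper: M = 0.548×10⁻³
  tungsten: M = 0.384×10⁻³
The maximum is for beryllium.

beryllium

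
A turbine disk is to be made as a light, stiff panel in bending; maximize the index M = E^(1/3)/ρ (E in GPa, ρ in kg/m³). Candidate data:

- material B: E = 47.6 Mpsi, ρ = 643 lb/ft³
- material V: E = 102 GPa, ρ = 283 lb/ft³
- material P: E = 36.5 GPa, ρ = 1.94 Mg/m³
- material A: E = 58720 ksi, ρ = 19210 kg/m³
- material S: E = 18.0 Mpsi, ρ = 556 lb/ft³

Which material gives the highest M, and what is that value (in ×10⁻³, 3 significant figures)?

material P, M = 1.71×10⁻³

Putting every candidate on a common basis:
  material B: E = 328.2 GPa, ρ = 10300 kg/m³
  material V: E = 102.0 GPa, ρ = 4533 kg/m³
  material P: E = 36.50 GPa, ρ = 1940 kg/m³
  material A: E = 404.9 GPa, ρ = 19210 kg/m³
  material S: E = 124.1 GPa, ρ = 8906 kg/m³
  material P: M = 1.71×10⁻³
  material V: M = 1.03×10⁻³
  material B: M = 0.670×10⁻³
  material S: M = 0.560×10⁻³
  material A: M = 0.385×10⁻³
Material P ranks first.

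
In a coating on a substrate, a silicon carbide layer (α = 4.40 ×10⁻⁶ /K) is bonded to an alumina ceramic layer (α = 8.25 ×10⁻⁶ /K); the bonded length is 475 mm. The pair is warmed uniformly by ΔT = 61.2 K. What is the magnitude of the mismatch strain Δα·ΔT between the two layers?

Δα = |4.40 − 8.25|×10⁻⁶/K = 3.85×10⁻⁶/K.
Mismatch strain = Δα·ΔT = 3.85×10⁻⁶ × 61.2 = 2.36×10⁻⁴.

2.36×10⁻⁴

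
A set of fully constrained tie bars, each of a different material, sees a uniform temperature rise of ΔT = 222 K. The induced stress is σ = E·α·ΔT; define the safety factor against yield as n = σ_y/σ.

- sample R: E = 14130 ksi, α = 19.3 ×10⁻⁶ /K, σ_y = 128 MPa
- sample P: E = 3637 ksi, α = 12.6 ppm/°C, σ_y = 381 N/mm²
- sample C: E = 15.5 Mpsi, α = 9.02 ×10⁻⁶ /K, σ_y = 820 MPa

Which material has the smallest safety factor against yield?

Converting E to GPa, α to ×10⁻⁶/K, σ_y to MPa, then σ and n for each:
  sample R: E = 97.42, α = 19.3, σ_y = 128.0 → σ = 417 MPa, n = 0.307
  sample P: E = 25.08, α = 12.6, σ_y = 381.0 → σ = 70.1 MPa, n = 5.43
  sample C: E = 106.9, α = 9.02, σ_y = 820.0 → σ = 214 MPa, n = 3.83
The minimum is sample R at n = 0.307.

sample R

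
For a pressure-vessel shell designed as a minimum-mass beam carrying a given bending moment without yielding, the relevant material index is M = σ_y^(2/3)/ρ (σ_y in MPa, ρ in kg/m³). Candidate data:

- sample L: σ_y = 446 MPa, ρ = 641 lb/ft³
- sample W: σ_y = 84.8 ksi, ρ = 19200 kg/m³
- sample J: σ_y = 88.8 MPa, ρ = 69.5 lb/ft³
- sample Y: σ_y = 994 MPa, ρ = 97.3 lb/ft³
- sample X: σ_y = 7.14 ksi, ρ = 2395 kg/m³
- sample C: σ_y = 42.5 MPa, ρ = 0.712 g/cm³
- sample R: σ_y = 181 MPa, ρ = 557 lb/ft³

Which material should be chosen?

After converting to SI:
  sample L: σ_y = 446.0 MPa, ρ = 10270 kg/m³
  sample W: σ_y = 584.7 MPa, ρ = 19200 kg/m³
  sample J: σ_y = 88.80 MPa, ρ = 1113 kg/m³
  sample Y: σ_y = 994.0 MPa, ρ = 1559 kg/m³
  sample X: σ_y = 49.23 MPa, ρ = 2395 kg/m³
  sample C: σ_y = 42.50 MPa, ρ = 712.0 kg/m³
  sample R: σ_y = 181.0 MPa, ρ = 8922 kg/m³
  sample Y: M = 63.9×10⁻³
  sample J: M = 17.9×10⁻³
  sample C: M = 17.1×10⁻³
  sample L: M = 5.69×10⁻³
  sample X: M = 5.61×10⁻³
  sample W: M = 3.64×10⁻³
  sample R: M = 3.59×10⁻³
The maximum is for sample Y.

sample Y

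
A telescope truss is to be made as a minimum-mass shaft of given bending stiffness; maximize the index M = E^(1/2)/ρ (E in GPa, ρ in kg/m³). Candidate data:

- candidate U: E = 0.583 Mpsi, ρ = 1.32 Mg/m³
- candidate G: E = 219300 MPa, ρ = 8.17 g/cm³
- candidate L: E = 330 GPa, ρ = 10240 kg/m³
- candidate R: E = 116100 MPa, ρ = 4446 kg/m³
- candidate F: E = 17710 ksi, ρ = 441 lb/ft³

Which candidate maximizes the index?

candidate R

After converting to SI:
  candidate U: E = 4.020 GPa, ρ = 1320 kg/m³
  candidate G: E = 219.3 GPa, ρ = 8170 kg/m³
  candidate L: E = 330.0 GPa, ρ = 10240 kg/m³
  candidate R: E = 116.1 GPa, ρ = 4446 kg/m³
  candidate F: E = 122.1 GPa, ρ = 7064 kg/m³
  candidate R: M = 2.42×10⁻³
  candidate G: M = 1.81×10⁻³
  candidate L: M = 1.77×10⁻³
  candidate F: M = 1.56×10⁻³
  candidate U: M = 1.52×10⁻³
Candidate R ranks first.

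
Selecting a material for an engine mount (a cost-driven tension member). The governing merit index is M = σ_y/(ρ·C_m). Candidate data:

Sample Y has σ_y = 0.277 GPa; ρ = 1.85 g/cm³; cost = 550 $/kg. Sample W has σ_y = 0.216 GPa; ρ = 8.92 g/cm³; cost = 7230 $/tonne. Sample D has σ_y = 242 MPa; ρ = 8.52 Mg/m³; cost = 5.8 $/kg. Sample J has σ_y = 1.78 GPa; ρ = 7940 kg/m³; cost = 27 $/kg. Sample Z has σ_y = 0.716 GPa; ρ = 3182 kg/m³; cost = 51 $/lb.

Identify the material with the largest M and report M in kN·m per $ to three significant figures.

Putting every candidate on a common basis:
  sample Y: σ_y = 277.0 MPa, ρ = 1850 kg/m³, cost = 550.0 $/kg
  sample W: σ_y = 216.0 MPa, ρ = 8920 kg/m³, cost = 7.230 $/kg
  sample D: σ_y = 242.0 MPa, ρ = 8520 kg/m³, cost = 5.800 $/kg
  sample J: σ_y = 1780 MPa, ρ = 7940 kg/m³, cost = 27.00 $/kg
  sample Z: σ_y = 716.0 MPa, ρ = 3182 kg/m³, cost = 112.4 $/kg
  sample J: M = 8.30 kN·m per $
  sample D: M = 4.90 kN·m per $
  sample W: M = 3.35 kN·m per $
  sample Z: M = 2.00 kN·m per $
  sample Y: M = 0.272 kN·m per $
Sample J has the largest M.

sample J, M = 8.30 kN·m per $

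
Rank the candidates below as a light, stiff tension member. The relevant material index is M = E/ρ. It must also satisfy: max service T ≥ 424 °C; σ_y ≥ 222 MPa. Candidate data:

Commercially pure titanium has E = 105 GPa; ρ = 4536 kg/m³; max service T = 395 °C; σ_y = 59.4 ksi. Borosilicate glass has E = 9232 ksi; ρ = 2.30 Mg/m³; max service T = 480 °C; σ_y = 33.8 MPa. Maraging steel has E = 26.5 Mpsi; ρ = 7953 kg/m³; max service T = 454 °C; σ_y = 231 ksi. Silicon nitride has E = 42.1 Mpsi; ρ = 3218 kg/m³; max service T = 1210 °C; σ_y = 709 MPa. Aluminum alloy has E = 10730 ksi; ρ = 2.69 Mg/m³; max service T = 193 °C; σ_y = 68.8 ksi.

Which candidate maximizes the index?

silicon nitride

Screen on constraints: max service T ≥ 424 °C; σ_y ≥ 222 MPa. Survivors: maraging steel, silicon nitride.
After converting to SI:
  maraging steel: E = 182.7 GPa, ρ = 7953 kg/m³
  silicon nitride: E = 290.3 GPa, ρ = 3218 kg/m³
  silicon nitride: M = 90.2 MN·m/kg
  maraging steel: M = 23.0 MN·m/kg
The maximum is for silicon nitride.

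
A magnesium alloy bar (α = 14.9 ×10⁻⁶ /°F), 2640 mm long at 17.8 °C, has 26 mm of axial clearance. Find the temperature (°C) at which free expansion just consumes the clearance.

α = 14.9×10⁻⁶/°F × 9/5 = 26.8×10⁻⁶/K.
α·L₀·ΔT = 26.0 mm ⇒ ΔT = 26.0 / (26.8×10⁻⁶ × 2640.0) = 367.2 K.
T = 17.8 + 367.2 = 385.0 °C.

385 °C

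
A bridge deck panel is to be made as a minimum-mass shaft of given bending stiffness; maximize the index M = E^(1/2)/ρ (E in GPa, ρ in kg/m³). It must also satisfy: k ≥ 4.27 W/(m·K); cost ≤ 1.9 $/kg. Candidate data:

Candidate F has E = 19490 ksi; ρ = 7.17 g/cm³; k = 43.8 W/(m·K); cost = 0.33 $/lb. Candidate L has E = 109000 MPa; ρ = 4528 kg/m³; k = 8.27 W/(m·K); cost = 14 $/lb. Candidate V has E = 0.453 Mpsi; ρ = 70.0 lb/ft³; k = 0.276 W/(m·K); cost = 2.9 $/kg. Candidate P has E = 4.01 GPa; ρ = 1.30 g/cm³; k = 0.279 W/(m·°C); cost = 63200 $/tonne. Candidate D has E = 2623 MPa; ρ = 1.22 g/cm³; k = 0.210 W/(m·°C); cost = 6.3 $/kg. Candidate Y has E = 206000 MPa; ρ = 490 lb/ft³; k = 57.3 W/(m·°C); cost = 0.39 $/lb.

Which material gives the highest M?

Screen on constraints: k ≥ 4.27 W/(m·K); cost ≤ 1.9 $/kg. Survivors: candidate F, candidate Y.
Putting every candidate on a common basis:
  candidate F: E = 134.4 GPa, ρ = 7170 kg/m³
  candidate Y: E = 206.0 GPa, ρ = 7849 kg/m³
  candidate Y: M = 1.83×10⁻³
  candidate F: M = 1.62×10⁻³
Candidate Y ranks first.

candidate Y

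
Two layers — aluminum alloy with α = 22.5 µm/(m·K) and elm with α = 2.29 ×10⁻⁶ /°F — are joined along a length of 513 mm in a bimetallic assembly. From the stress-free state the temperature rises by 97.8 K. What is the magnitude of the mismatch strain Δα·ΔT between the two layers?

1.80×10⁻³

elm: α = 2.29×10⁻⁶/°F × 9/5 = 4.12×10⁻⁶/K.
Δα = |22.5 − 4.12|×10⁻⁶/K = 18.4×10⁻⁶/K.
Mismatch strain = Δα·ΔT = 18.4×10⁻⁶ × 97.8 = 1.80×10⁻³.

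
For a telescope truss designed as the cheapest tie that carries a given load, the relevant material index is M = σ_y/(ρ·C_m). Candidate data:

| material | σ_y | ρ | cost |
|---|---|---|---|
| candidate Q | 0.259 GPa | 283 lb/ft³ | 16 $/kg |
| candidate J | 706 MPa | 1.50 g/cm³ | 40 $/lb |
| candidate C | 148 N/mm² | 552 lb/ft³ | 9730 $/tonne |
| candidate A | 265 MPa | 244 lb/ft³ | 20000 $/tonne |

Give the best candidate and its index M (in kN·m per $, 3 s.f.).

After converting to SI:
  candidate Q: σ_y = 259.0 MPa, ρ = 4533 kg/m³, cost = 16.00 $/kg
  candidate J: σ_y = 706.0 MPa, ρ = 1500 kg/m³, cost = 88.18 $/kg
  candidate C: σ_y = 148.0 MPa, ρ = 8842 kg/m³, cost = 9.730 $/kg
  candidate A: σ_y = 265.0 MPa, ρ = 3909 kg/m³, cost = 20.00 $/kg
  candidate J: M = 5.34 kN·m per $
  candidate Q: M = 3.57 kN·m per $
  candidate A: M = 3.39 kN·m per $
  candidate C: M = 1.72 kN·m per $
Highest index: candidate J.

candidate J, M = 5.34 kN·m per $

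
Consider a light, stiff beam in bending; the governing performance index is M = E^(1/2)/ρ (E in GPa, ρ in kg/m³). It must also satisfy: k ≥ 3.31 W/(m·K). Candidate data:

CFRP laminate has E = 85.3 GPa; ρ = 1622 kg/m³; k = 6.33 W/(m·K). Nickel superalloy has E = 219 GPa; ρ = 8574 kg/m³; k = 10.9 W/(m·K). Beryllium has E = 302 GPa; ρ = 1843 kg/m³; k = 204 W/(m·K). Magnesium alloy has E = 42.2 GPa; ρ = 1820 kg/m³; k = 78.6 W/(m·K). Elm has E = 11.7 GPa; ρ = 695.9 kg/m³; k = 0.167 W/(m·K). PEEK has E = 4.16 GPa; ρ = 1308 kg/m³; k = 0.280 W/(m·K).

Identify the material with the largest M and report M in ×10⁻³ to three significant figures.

beryllium, M = 9.43×10⁻³

Screen on constraints: k ≥ 3.31 W/(m·K). Survivors: CFRP laminate, nickel superalloy, beryllium, magnesium alloy.
Evaluate M for each candidate:
  beryllium: M = 9.43×10⁻³
  CFRP laminate: M = 5.69×10⁻³
  magnesium alloy: M = 3.57×10⁻³
  nickel superalloy: M = 1.73×10⁻³
Beryllium ranks first.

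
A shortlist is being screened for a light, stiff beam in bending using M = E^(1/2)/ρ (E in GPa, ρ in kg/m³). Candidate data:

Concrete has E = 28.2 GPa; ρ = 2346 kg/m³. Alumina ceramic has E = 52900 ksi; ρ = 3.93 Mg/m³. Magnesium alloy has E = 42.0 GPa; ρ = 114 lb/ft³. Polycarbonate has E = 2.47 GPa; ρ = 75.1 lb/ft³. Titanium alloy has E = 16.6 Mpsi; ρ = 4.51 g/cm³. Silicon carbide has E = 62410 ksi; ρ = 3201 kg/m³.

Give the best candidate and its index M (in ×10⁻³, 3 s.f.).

Normalizing units and computing the index:
  concrete: E = 28.20 GPa, ρ = 2346 kg/m³
  alumina ceramic: E = 364.7 GPa, ρ = 3930 kg/m³
  magnesium alloy: E = 42.00 GPa, ρ = 1826 kg/m³
  polycarbonate: E = 2.470 GPa, ρ = 1203 kg/m³
  titanium alloy: E = 114.5 GPa, ρ = 4510 kg/m³
  silicon carbide: E = 430.3 GPa, ρ = 3201 kg/m³
  silicon carbide: M = 6.48×10⁻³
  alumina ceramic: M = 4.86×10⁻³
  magnesium alloy: M = 3.55×10⁻³
  titanium alloy: M = 2.37×10⁻³
  concrete: M = 2.26×10⁻³
  polycarbonate: M = 1.31×10⁻³
Silicon carbide has the largest M.

silicon carbide, M = 6.48×10⁻³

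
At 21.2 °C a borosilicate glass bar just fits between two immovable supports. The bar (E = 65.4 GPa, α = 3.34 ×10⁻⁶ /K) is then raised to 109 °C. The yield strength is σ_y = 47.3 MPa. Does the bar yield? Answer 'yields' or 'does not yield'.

does not yield

ΔT = 87.80 K. Constrained thermal stress σ = E·α·ΔT = 65.40×10³ MPa × 3.34×10⁻⁶ × 87.80 = 19.2 MPa (compressive).
Compare to σ_y = 47.3 MPa: σ < σ_y, so it does not yield.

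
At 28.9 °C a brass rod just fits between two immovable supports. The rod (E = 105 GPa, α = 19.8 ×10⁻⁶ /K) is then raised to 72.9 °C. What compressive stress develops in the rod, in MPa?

ΔT = 44.00 K. Constrained thermal stress σ = E·α·ΔT = 105.0×10³ MPa × 19.8×10⁻⁶ × 44.00 = 91.5 MPa (compressive).

91.5 MPa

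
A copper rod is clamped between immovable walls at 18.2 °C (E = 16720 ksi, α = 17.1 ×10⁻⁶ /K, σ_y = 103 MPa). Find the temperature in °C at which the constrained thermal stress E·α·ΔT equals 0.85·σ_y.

62.6 °C

E = 16720 ksi = 115.3 GPa.
E·α·ΔT = 87.55 MPa ⇒ ΔT = 87.55 / (115.3×10³ × 17.1×10⁻⁶) = 44.41 K.
T = 18.2 + 44.41 = 62.61 °C.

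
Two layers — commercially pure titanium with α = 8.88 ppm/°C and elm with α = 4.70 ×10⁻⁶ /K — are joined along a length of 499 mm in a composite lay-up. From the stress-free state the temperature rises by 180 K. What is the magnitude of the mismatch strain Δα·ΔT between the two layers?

7.52×10⁻⁴

Δα = |8.88 − 4.70|×10⁻⁶/K = 4.18×10⁻⁶/K.
Mismatch strain = Δα·ΔT = 4.18×10⁻⁶ × 180.0 = 7.52×10⁻⁴.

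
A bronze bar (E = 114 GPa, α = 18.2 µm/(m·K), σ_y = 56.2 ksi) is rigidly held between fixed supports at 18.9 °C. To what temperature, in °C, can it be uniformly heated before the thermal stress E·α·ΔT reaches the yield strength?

σ_y = 56.2 ksi = 387.5 MPa.
E·α·ΔT = 387.5 MPa ⇒ ΔT = 387.5 / (114.0×10³ × 18.2×10⁻⁶) = 186.8 K.
T = 18.9 + 186.8 = 205.7 °C.

206 °C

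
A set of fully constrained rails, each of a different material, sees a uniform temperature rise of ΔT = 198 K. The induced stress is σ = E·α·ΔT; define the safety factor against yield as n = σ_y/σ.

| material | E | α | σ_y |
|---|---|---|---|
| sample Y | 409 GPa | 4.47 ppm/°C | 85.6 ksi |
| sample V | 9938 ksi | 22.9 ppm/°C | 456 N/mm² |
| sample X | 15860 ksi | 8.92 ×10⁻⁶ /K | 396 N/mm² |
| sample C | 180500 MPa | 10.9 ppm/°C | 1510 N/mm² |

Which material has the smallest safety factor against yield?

sample V

With everything in SI (GPa, ×10⁻⁶/K, MPa):
  sample Y: E = 409.0, α = 4.47, σ_y = 590.2 → σ = 362 MPa, n = 1.63
  sample V: E = 68.52, α = 22.9, σ_y = 456.0 → σ = 311 MPa, n = 1.47
  sample X: E = 109.4, α = 8.92, σ_y = 396.0 → σ = 193 MPa, n = 2.05
  sample C: E = 180.5, α = 10.9, σ_y = 1510 → σ = 390 MPa, n = 3.88
Sample V has the lowest safety factor, n = 1.47.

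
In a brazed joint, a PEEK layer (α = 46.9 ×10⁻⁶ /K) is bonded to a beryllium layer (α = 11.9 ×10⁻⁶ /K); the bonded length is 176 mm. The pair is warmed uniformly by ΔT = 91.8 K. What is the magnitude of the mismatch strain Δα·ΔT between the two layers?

Δα = |46.9 − 11.9|×10⁻⁶/K = 35.0×10⁻⁶/K.
Mismatch strain = Δα·ΔT = 35.0×10⁻⁶ × 91.8 = 3.21×10⁻³.

3.21×10⁻³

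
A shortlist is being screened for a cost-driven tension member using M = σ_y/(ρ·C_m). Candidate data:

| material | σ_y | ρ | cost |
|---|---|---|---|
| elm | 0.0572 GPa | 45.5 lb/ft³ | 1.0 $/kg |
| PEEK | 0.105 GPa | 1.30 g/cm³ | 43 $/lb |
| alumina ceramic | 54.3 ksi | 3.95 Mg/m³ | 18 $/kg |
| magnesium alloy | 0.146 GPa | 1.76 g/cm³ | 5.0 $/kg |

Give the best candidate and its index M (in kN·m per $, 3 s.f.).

After converting to SI:
  elm: σ_y = 57.20 MPa, ρ = 728.8 kg/m³, cost = 1.000 $/kg
  PEEK: σ_y = 105.0 MPa, ρ = 1300 kg/m³, cost = 94.80 $/kg
  alumina ceramic: σ_y = 374.4 MPa, ρ = 3950 kg/m³, cost = 18.00 $/kg
  magnesium alloy: σ_y = 146.0 MPa, ρ = 1760 kg/m³, cost = 5.000 $/kg
  elm: M = 78.5 kN·m per $
  magnesium alloy: M = 16.6 kN·m per $
  alumina ceramic: M = 5.27 kN·m per $
  PEEK: M = 0.852 kN·m per $
Elm ranks first.

elm, M = 78.5 kN·m per $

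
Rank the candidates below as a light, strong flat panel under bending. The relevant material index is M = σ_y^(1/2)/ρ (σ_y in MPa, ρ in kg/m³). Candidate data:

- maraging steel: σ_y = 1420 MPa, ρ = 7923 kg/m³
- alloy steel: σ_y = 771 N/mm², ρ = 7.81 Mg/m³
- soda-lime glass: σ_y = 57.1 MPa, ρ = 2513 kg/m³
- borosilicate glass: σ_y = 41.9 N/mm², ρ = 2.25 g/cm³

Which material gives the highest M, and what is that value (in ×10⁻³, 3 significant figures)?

maraging steel, M = 4.76×10⁻³

Putting every candidate on a common basis:
  maraging steel: σ_y = 1420 MPa, ρ = 7923 kg/m³
  alloy steel: σ_y = 771.0 MPa, ρ = 7810 kg/m³
  soda-lime glass: σ_y = 57.10 MPa, ρ = 2513 kg/m³
  borosilicate glass: σ_y = 41.90 MPa, ρ = 2250 kg/m³
  maraging steel: M = 4.76×10⁻³
  alloy steel: M = 3.56×10⁻³
  soda-lime glass: M = 3.01×10⁻³
  borosilicate glass: M = 2.88×10⁻³
Maraging steel ranks first.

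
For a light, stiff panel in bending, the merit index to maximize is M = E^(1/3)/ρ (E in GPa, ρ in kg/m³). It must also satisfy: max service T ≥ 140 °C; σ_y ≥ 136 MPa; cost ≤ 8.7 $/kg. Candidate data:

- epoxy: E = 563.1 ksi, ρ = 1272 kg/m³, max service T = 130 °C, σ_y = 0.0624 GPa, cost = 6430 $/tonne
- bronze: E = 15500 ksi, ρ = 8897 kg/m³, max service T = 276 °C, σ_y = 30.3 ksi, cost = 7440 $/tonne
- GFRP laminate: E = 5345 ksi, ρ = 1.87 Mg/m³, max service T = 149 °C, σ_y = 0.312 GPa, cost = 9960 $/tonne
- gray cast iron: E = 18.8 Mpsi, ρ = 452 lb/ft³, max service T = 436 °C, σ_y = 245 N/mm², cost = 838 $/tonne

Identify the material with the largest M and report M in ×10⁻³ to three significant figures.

gray cast iron, M = 0.699×10⁻³

Screen on constraints: max service T ≥ 140 °C; σ_y ≥ 136 MPa; cost ≤ 8.7 $/kg. Survivors: bronze, gray cast iron.
Convert each candidate to consistent units, then evaluate M:
  bronze: E = 106.9 GPa, ρ = 8897 kg/m³
  gray cast iron: E = 129.6 GPa, ρ = 7240 kg/m³
  gray cast iron: M = 0.699×10⁻³
  bronze: M = 0.533×10⁻³
The maximum is for gray cast iron.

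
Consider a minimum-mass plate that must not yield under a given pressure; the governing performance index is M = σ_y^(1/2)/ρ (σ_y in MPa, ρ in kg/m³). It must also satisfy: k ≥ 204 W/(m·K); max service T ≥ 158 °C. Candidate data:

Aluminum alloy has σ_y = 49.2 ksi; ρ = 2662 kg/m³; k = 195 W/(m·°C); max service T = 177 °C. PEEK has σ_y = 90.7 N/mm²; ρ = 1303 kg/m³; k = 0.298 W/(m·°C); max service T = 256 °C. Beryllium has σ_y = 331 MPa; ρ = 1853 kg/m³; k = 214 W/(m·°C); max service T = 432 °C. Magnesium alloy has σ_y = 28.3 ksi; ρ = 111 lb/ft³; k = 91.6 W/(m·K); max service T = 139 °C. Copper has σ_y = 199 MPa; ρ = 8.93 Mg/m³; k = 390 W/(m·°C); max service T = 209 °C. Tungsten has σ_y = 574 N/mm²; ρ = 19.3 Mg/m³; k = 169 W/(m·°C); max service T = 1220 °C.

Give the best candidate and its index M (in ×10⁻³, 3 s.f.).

beryllium, M = 9.82×10⁻³

Screen on constraints: k ≥ 204 W/(m·K); max service T ≥ 158 °C. Survivors: beryllium, copper.
Normalizing units and computing the index:
  beryllium: σ_y = 331.0 MPa, ρ = 1853 kg/m³
  copper: σ_y = 199.0 MPa, ρ = 8930 kg/m³
  beryllium: M = 9.82×10⁻³
  copper: M = 1.58×10⁻³
Beryllium ranks first.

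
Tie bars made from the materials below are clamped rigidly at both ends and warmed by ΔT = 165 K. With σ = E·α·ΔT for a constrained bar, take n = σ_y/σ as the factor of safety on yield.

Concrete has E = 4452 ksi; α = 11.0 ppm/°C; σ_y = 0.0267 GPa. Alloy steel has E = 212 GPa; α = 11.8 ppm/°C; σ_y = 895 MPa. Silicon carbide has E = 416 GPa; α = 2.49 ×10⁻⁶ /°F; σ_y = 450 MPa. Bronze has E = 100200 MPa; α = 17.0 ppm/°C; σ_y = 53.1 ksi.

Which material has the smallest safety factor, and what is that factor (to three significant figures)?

With everything in SI (GPa, ×10⁻⁶/K, MPa):
  concrete: E = 30.70, α = 11.0, σ_y = 26.70 → σ = 55.7 MPa, n = 0.479
  alloy steel: E = 212.0, α = 11.8, σ_y = 895.0 → σ = 413 MPa, n = 2.17
  silicon carbide: E = 416.0, α = 4.48, σ_y = 450.0 → σ = 308 MPa, n = 1.46
  bronze: E = 100.2, α = 17.0, σ_y = 366.1 → σ = 281 MPa, n = 1.30
Smallest n: concrete with n = 0.479.

concrete, n = 0.479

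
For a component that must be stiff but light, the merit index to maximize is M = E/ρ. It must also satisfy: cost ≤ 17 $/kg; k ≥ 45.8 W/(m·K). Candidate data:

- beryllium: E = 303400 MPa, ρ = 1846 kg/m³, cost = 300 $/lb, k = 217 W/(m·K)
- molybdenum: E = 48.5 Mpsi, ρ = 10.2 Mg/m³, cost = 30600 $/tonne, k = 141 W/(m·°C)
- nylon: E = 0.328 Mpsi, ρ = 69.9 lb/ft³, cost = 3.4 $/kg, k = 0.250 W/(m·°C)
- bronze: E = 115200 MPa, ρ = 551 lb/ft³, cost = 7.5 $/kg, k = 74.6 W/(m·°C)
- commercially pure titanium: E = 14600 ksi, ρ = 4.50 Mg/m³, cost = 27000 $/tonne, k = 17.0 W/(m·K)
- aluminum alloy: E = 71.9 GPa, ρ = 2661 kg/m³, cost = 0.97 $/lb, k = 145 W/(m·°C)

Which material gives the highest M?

aluminum alloy

Screen on constraints: cost ≤ 17 $/kg; k ≥ 45.8 W/(m·K). Survivors: bronze, aluminum alloy.
Normalizing units and computing the index:
  bronze: E = 115.2 GPa, ρ = 8826 kg/m³
  aluminum alloy: E = 71.90 GPa, ρ = 2661 kg/m³
  aluminum alloy: M = 27.0 MN·m/kg
  bronze: M = 13.1 MN·m/kg
Highest index: aluminum alloy.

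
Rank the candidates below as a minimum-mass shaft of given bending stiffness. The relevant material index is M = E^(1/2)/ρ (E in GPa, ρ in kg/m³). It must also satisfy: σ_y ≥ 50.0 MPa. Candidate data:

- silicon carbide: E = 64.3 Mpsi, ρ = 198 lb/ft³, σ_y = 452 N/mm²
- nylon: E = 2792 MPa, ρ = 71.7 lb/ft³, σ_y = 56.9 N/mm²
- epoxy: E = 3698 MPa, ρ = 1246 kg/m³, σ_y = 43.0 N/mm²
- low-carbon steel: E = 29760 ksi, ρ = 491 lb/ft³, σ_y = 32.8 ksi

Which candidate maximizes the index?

silicon carbide

Screen on constraints: σ_y ≥ 50.0 MPa. Survivors: silicon carbide, nylon, low-carbon steel.
Convert each candidate to consistent units, then evaluate M:
  silicon carbide: E = 443.3 GPa, ρ = 3172 kg/m³
  nylon: E = 2.792 GPa, ρ = 1149 kg/m³
  low-carbon steel: E = 205.2 GPa, ρ = 7865 kg/m³
  silicon carbide: M = 6.64×10⁻³
  low-carbon steel: M = 1.82×10⁻³
  nylon: M = 1.45×10⁻³
Silicon carbide has the largest M.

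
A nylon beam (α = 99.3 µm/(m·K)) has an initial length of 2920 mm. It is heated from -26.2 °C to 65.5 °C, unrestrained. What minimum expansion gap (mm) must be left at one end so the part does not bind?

ΔT = 65.5 − (-26.2) = 91.70 K.
ΔL = α·L₀·ΔT = 99.3×10⁻⁶ × 2920 mm × 91.70 K = 26.6 mm.

26.6 mm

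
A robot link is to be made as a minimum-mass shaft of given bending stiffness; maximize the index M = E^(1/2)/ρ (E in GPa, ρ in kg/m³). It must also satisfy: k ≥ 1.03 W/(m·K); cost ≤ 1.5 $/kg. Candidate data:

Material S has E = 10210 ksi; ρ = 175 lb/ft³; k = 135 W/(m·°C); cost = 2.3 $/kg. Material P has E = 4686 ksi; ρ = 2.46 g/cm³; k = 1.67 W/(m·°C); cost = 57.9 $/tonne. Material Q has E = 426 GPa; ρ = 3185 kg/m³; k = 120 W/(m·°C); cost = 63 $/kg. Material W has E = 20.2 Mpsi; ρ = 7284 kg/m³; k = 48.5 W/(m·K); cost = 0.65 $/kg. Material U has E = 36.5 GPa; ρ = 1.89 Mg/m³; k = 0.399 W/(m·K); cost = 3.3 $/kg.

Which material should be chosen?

Screen on constraints: k ≥ 1.03 W/(m·K); cost ≤ 1.5 $/kg. Survivors: material P, material W.
Putting every candidate on a common basis:
  material P: E = 32.31 GPa, ρ = 2460 kg/m³
  material W: E = 139.3 GPa, ρ = 7284 kg/m³
  material P: M = 2.31×10⁻³
  material W: M = 1.62×10⁻³
The maximum is for material P.

material P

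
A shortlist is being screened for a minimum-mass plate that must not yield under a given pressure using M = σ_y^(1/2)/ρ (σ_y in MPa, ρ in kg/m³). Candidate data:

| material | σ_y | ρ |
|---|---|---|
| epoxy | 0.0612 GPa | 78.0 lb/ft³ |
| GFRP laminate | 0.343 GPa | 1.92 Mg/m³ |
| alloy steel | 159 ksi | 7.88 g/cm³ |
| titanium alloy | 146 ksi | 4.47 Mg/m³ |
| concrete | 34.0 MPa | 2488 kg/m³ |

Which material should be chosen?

GFRP laminate

In SI units:
  epoxy: σ_y = 61.20 MPa, ρ = 1249 kg/m³
  GFRP laminate: σ_y = 343.0 MPa, ρ = 1920 kg/m³
  alloy steel: σ_y = 1096 MPa, ρ = 7880 kg/m³
  titanium alloy: σ_y = 1007 MPa, ρ = 4470 kg/m³
  concrete: σ_y = 34.00 MPa, ρ = 2488 kg/m³
  GFRP laminate: M = 9.65×10⁻³
  titanium alloy: M = 7.10×10⁻³
  epoxy: M = 6.26×10⁻³
  alloy steel: M = 4.20×10⁻³
  concrete: M = 2.34×10⁻³
GFRP laminate has the largest M.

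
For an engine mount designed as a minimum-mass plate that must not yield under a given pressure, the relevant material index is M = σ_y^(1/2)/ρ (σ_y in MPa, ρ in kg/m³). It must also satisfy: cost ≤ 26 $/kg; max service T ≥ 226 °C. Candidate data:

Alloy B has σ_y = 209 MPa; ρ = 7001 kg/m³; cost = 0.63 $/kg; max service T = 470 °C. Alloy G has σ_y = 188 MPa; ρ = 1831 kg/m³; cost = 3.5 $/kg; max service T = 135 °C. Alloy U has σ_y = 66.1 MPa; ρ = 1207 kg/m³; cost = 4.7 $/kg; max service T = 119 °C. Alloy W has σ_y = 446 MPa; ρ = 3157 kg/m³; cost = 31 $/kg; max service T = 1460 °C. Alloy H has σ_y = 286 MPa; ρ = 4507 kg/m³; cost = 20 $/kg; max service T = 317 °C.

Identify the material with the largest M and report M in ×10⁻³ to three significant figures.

Screen on constraints: cost ≤ 26 $/kg; max service T ≥ 226 °C. Survivors: alloy B, alloy H.
Evaluate M for each candidate:
  alloy H: M = 3.75×10⁻³
  alloy B: M = 2.06×10⁻³
Alloy H has the largest M.

alloy H, M = 3.75×10⁻³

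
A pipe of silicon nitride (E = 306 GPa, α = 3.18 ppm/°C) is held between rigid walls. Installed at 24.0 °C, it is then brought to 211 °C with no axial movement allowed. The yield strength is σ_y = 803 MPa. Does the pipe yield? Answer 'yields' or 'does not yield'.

ΔT = 187.0 K. Constrained thermal stress σ = E·α·ΔT = 306.0×10³ MPa × 3.18×10⁻⁶ × 187.0 = 182 MPa (compressive).
Compare to σ_y = 803 MPa: σ < σ_y, so it does not yield.

does not yield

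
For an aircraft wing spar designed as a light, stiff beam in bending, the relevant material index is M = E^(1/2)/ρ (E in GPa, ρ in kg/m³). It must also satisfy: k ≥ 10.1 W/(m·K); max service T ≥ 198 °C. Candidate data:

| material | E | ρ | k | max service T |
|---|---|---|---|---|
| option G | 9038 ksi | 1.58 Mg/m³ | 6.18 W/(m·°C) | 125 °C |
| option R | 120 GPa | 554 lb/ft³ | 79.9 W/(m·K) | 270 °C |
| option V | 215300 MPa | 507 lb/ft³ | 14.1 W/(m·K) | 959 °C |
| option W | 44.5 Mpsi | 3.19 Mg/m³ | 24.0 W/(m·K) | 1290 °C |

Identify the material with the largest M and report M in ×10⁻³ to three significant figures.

Screen on constraints: k ≥ 10.1 W/(m·K); max service T ≥ 198 °C. Survivors: option R, option V, option W.
Normalizing units and computing the index:
  option R: E = 120.0 GPa, ρ = 8874 kg/m³
  option V: E = 215.3 GPa, ρ = 8121 kg/m³
  option W: E = 306.8 GPa, ρ = 3190 kg/m³
  option W: M = 5.49×10⁻³
  option V: M = 1.81×10⁻³
  option R: M = 1.23×10⁻³
Option W ranks first.

option W, M = 5.49×10⁻³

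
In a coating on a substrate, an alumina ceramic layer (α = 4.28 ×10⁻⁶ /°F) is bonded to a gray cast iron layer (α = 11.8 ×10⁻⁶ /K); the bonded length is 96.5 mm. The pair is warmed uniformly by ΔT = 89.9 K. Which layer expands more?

alumina ceramic: α = 4.28×10⁻⁶/°F × 9/5 = 7.70×10⁻⁶/K.
α(alumina ceramic) = 7.70×10⁻⁶/K vs α(gray cast iron) = 11.8×10⁻⁶/K.
Higher α expands more for the same ΔT: gray cast iron.

gray cast iron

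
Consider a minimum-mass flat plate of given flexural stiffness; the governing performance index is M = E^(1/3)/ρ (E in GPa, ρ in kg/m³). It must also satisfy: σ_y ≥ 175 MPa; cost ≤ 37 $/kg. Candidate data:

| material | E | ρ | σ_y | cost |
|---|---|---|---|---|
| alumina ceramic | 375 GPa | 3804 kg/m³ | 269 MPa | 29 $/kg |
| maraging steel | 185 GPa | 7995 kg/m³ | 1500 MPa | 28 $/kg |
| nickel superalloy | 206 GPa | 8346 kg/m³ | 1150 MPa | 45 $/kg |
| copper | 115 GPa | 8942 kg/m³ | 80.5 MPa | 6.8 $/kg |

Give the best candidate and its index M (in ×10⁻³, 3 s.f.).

alumina ceramic, M = 1.90×10⁻³

Screen on constraints: σ_y ≥ 175 MPa; cost ≤ 37 $/kg. Survivors: alumina ceramic, maraging steel.
Computing M directly (units already consistent):
  alumina ceramic: M = 1.90×10⁻³
  maraging steel: M = 0.713×10⁻³
The maximum is for alumina ceramic.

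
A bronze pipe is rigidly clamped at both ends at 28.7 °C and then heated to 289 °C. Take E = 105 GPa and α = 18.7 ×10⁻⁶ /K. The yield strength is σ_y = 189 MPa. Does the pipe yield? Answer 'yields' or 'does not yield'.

yields

ΔT = 260.3 K. Constrained thermal stress σ = E·α·ΔT = 105.0×10³ MPa × 18.7×10⁻⁶ × 260.3 = 511 MPa (compressive).
Compare to σ_y = 189 MPa: σ ≥ σ_y, so it yields.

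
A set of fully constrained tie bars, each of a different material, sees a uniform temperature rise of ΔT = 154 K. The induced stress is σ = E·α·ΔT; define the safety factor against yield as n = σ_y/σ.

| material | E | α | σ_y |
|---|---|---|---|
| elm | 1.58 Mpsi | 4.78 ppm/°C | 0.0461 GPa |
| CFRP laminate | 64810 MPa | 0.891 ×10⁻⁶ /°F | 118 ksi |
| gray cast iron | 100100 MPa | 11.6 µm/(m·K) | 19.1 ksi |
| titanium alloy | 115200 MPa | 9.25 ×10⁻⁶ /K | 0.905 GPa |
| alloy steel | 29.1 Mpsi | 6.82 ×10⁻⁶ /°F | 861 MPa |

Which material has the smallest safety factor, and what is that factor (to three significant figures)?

gray cast iron, n = 0.736

With everything in SI (GPa, ×10⁻⁶/K, MPa):
  elm: E = 10.89, α = 4.78, σ_y = 46.10 → σ = 8.02 MPa, n = 5.75
  CFRP laminate: E = 64.81, α = 1.60, σ_y = 813.6 → σ = 16.0 MPa, n = 50.8
  gray cast iron: E = 100.1, α = 11.6, σ_y = 131.7 → σ = 179 MPa, n = 0.736
  titanium alloy: E = 115.2, α = 9.25, σ_y = 905.0 → σ = 164 MPa, n = 5.51
  alloy steel: E = 200.6, α = 12.3, σ_y = 861.0 → σ = 379 MPa, n = 2.27
Smallest n: gray cast iron with n = 0.736.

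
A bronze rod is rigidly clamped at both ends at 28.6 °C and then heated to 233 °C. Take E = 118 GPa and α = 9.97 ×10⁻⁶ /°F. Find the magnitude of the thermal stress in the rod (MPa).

433 MPa

α = 9.97×10⁻⁶/°F × 9/5 = 17.9×10⁻⁶/K.
ΔT = 204.4 K. Constrained thermal stress σ = E·α·ΔT = 118.0×10³ MPa × 17.9×10⁻⁶ × 204.4 = 433 MPa (compressive).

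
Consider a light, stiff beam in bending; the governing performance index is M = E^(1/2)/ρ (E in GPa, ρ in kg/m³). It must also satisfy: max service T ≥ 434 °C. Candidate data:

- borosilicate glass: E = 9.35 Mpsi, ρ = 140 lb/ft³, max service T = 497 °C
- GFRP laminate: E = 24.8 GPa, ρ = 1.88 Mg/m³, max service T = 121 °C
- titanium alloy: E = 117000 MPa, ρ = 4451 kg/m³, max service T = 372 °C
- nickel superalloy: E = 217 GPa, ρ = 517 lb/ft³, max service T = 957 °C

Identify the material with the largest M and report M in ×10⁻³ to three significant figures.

Screen on constraints: max service T ≥ 434 °C. Survivors: borosilicate glass, nickel superalloy.
After converting to SI:
  borosilicate glass: E = 64.47 GPa, ρ = 2243 kg/m³
  nickel superalloy: E = 217.0 GPa, ρ = 8282 kg/m³
  borosilicate glass: M = 3.58×10⁻³
  nickel superalloy: M = 1.78×10⁻³
Borosilicate glass ranks first.

borosilicate glass, M = 3.58×10⁻³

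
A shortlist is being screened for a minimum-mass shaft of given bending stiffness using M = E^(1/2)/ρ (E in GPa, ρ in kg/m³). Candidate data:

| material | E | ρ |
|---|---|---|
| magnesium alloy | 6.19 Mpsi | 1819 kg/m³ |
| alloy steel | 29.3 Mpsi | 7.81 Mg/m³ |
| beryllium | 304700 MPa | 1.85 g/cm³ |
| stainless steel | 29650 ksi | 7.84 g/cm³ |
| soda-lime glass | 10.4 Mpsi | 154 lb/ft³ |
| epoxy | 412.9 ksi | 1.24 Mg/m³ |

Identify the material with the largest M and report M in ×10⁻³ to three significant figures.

beryllium, M = 9.44×10⁻³

Normalizing units and computing the index:
  magnesium alloy: E = 42.68 GPa, ρ = 1819 kg/m³
  alloy steel: E = 202.0 GPa, ρ = 7810 kg/m³
  beryllium: E = 304.7 GPa, ρ = 1850 kg/m³
  stainless steel: E = 204.4 GPa, ρ = 7840 kg/m³
  soda-lime glass: E = 71.71 GPa, ρ = 2467 kg/m³
  epoxy: E = 2.847 GPa, ρ = 1240 kg/m³
  beryllium: M = 9.44×10⁻³
  magnesium alloy: M = 3.59×10⁻³
  soda-lime glass: M = 3.43×10⁻³
  stainless steel: M = 1.82×10⁻³
  alloy steel: M = 1.82×10⁻³
  epoxy: M = 1.36×10⁻³
Beryllium has the largest M.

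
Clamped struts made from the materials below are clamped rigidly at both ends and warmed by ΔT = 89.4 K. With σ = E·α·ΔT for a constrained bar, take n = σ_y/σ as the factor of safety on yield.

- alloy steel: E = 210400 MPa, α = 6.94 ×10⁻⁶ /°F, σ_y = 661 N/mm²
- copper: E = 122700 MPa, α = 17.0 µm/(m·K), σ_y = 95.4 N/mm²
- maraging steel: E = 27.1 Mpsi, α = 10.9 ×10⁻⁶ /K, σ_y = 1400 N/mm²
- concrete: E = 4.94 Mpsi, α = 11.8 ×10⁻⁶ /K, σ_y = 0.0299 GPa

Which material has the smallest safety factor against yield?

Per material, after unit conversion:
  alloy steel: E = 210.4, α = 12.5, σ_y = 661.0 → σ = 235 MPa, n = 2.81
  copper: E = 122.7, α = 17.0, σ_y = 95.40 → σ = 186 MPa, n = 0.512
  maraging steel: E = 186.8, α = 10.9, σ_y = 1400 → σ = 182 MPa, n = 7.69
  concrete: E = 34.06, α = 11.8, σ_y = 29.90 → σ = 35.9 MPa, n = 0.832
The minimum is copper at n = 0.512.

copper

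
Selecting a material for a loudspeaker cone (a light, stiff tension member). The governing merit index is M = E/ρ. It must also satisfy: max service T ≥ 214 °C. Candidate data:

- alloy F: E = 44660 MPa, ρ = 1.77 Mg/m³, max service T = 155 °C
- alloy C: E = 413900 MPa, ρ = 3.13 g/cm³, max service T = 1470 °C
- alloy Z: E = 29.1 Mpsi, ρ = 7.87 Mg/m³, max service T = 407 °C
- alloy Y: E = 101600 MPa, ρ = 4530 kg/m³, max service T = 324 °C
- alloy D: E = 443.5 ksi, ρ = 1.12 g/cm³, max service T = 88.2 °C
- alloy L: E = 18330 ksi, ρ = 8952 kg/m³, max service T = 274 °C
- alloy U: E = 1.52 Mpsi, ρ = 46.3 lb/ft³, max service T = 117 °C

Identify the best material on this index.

alloy C

Screen on constraints: max service T ≥ 214 °C. Survivors: alloy C, alloy Z, alloy Y, alloy L.
In SI units:
  alloy C: E = 413.9 GPa, ρ = 3130 kg/m³
  alloy Z: E = 200.6 GPa, ρ = 7870 kg/m³
  alloy Y: E = 101.6 GPa, ρ = 4530 kg/m³
  alloy L: E = 126.4 GPa, ρ = 8952 kg/m³
  alloy C: M = 132 MN·m/kg
  alloy Z: M = 25.5 MN·m/kg
  alloy Y: M = 22.4 MN·m/kg
  alloy L: M = 14.1 MN·m/kg
Alloy C has the largest M.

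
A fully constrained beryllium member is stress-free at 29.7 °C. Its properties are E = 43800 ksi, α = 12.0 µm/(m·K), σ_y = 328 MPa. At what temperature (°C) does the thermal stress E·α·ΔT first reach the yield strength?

E = 43800 ksi = 302.0 GPa.
E·α·ΔT = 328.0 MPa ⇒ ΔT = 328.0 / (302.0×10³ × 12.0×10⁻⁶) = 90.51 K.
T = 29.7 + 90.51 = 120.2 °C.

120 °C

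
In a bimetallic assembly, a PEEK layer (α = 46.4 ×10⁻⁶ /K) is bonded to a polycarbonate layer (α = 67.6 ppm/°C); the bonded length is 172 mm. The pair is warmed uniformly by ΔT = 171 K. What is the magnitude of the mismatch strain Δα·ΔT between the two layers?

3.63×10⁻³

Δα = |46.4 − 67.6|×10⁻⁶/K = 21.2×10⁻⁶/K.
Mismatch strain = Δα·ΔT = 21.2×10⁻⁶ × 171.0 = 3.63×10⁻³.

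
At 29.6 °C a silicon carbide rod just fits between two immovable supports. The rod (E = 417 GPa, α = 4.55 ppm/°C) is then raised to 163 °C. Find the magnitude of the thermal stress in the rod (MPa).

253 MPa

ΔT = 133.4 K. Constrained thermal stress σ = E·α·ΔT = 417.0×10³ MPa × 4.55×10⁻⁶ × 133.4 = 253 MPa (compressive).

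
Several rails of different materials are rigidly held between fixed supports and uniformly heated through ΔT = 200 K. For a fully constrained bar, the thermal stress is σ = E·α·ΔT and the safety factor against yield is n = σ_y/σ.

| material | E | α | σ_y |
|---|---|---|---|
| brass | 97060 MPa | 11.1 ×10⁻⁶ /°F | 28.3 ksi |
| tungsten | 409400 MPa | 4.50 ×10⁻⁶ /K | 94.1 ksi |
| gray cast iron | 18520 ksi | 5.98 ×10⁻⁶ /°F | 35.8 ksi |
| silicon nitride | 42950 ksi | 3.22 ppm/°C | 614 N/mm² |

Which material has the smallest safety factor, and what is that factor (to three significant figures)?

brass, n = 0.503

Per material, after unit conversion:
  brass: E = 97.06, α = 20.0, σ_y = 195.1 → σ = 388 MPa, n = 0.503
  tungsten: E = 409.4, α = 4.50, σ_y = 648.8 → σ = 368 MPa, n = 1.76
  gray cast iron: E = 127.7, α = 10.8, σ_y = 246.8 → σ = 275 MPa, n = 0.898
  silicon nitride: E = 296.1, α = 3.22, σ_y = 614.0 → σ = 191 MPa, n = 3.22
The minimum is brass at n = 0.503.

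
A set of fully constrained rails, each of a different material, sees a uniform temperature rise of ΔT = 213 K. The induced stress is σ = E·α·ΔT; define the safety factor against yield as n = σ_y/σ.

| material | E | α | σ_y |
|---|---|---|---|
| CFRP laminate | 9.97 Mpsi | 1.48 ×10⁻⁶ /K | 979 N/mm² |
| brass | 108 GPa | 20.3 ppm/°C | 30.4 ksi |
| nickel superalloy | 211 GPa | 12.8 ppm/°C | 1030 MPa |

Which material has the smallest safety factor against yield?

In consistent units (E in GPa, α in ×10⁻⁶/K, σ_y in MPa):
  CFRP laminate: E = 68.74, α = 1.48, σ_y = 979.0 → σ = 21.7 MPa, n = 45.2
  brass: E = 108.0, α = 20.3, σ_y = 209.6 → σ = 467 MPa, n = 0.449
  nickel superalloy: E = 211.0, α = 12.8, σ_y = 1030 → σ = 575 MPa, n = 1.79
Smallest n: brass with n = 0.449.

brass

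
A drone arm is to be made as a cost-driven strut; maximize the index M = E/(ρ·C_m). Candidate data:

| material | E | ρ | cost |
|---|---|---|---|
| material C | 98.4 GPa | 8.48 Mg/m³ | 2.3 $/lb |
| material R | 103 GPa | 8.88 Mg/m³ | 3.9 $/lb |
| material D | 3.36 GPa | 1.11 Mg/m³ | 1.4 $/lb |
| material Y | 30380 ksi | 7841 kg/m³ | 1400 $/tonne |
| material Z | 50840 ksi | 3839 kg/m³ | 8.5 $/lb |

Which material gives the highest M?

material Y

Putting every candidate on a common basis:
  material C: E = 98.40 GPa, ρ = 8480 kg/m³, cost = 5.071 $/kg
  material R: E = 103.0 GPa, ρ = 8880 kg/m³, cost = 8.598 $/kg
  material D: E = 3.360 GPa, ρ = 1110 kg/m³, cost = 3.086 $/kg
  material Y: E = 209.5 GPa, ρ = 7841 kg/m³, cost = 1.400 $/kg
  material Z: E = 350.5 GPa, ρ = 3839 kg/m³, cost = 18.74 $/kg
  material Y: M = 19.1 MN·m per $
  material Z: M = 4.87 MN·m per $
  material C: M = 2.29 MN·m per $
  material R: M = 1.35 MN·m per $
  material D: M = 0.981 MN·m per $
Material Y has the largest M.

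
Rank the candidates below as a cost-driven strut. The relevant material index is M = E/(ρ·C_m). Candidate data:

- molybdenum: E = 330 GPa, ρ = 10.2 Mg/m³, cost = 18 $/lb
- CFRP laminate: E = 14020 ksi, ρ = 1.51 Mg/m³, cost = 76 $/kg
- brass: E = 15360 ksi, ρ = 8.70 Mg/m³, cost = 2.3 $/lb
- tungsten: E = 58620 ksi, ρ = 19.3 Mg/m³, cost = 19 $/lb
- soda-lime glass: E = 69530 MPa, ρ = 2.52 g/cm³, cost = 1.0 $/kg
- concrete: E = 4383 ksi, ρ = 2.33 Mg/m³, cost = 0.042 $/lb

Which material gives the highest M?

concrete

Normalizing units and computing the index:
  molybdenum: E = 330.0 GPa, ρ = 10200 kg/m³, cost = 39.68 $/kg
  CFRP laminate: E = 96.66 GPa, ρ = 1510 kg/m³, cost = 76.00 $/kg
  brass: E = 105.9 GPa, ρ = 8700 kg/m³, cost = 5.071 $/kg
  tungsten: E = 404.2 GPa, ρ = 19300 kg/m³, cost = 41.89 $/kg
  soda-lime glass: E = 69.53 GPa, ρ = 2520 kg/m³, cost = 1.000 $/kg
  concrete: E = 30.22 GPa, ρ = 2330 kg/m³, cost = 0.09259 $/kg
  concrete: M = 140 MN·m per $
  soda-lime glass: M = 27.6 MN·m per $
  brass: M = 2.40 MN·m per $
  CFRP laminate: M = 0.842 MN·m per $
  molybdenum: M = 0.815 MN·m per $
  tungsten: M = 0.500 MN·m per $
Highest index: concrete.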